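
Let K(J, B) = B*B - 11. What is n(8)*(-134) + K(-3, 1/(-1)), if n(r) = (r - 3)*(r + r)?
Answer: -10730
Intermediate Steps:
n(r) = 2*r*(-3 + r) (n(r) = (-3 + r)*(2*r) = 2*r*(-3 + r))
K(J, B) = -11 + B**2 (K(J, B) = B**2 - 11 = -11 + B**2)
n(8)*(-134) + K(-3, 1/(-1)) = (2*8*(-3 + 8))*(-134) + (-11 + (1/(-1))**2) = (2*8*5)*(-134) + (-11 + (-1)**2) = 80*(-134) + (-11 + 1) = -10720 - 10 = -10730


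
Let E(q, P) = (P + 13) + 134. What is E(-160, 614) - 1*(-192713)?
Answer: 193474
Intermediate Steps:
E(q, P) = 147 + P (E(q, P) = (13 + P) + 134 = 147 + P)
E(-160, 614) - 1*(-192713) = (147 + 614) - 1*(-192713) = 761 + 192713 = 193474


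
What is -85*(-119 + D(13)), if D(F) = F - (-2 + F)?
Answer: 9945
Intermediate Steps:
D(F) = 2 (D(F) = F + (2 - F) = 2)
-85*(-119 + D(13)) = -85*(-119 + 2) = -85*(-117) = 9945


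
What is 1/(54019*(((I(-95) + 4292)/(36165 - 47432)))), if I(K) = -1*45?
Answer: -11267/229418693 ≈ -4.9111e-5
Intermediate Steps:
I(K) = -45
1/(54019*(((I(-95) + 4292)/(36165 - 47432)))) = 1/(54019*(((-45 + 4292)/(36165 - 47432)))) = 1/(54019*((4247/(-11267)))) = 1/(54019*((4247*(-1/11267)))) = 1/(54019*(-4247/11267)) = (1/54019)*(-11267/4247) = -11267/229418693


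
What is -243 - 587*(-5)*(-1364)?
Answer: -4003583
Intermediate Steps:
-243 - 587*(-5)*(-1364) = -243 + 2935*(-1364) = -243 - 4003340 = -4003583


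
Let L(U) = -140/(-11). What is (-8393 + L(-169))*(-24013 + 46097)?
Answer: -2035769372/11 ≈ -1.8507e+8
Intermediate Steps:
L(U) = 140/11 (L(U) = -140*(-1/11) = 140/11)
(-8393 + L(-169))*(-24013 + 46097) = (-8393 + 140/11)*(-24013 + 46097) = -92183/11*22084 = -2035769372/11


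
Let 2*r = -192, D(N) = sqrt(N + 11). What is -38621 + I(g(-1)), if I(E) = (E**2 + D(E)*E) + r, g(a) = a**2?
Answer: -38716 + 2*sqrt(3) ≈ -38713.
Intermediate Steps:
D(N) = sqrt(11 + N)
r = -96 (r = (1/2)*(-192) = -96)
I(E) = -96 + E**2 + E*sqrt(11 + E) (I(E) = (E**2 + sqrt(11 + E)*E) - 96 = (E**2 + E*sqrt(11 + E)) - 96 = -96 + E**2 + E*sqrt(11 + E))
-38621 + I(g(-1)) = -38621 + (-96 + ((-1)**2)**2 + (-1)**2*sqrt(11 + (-1)**2)) = -38621 + (-96 + 1**2 + 1*sqrt(11 + 1)) = -38621 + (-96 + 1 + 1*sqrt(12)) = -38621 + (-96 + 1 + 1*(2*sqrt(3))) = -38621 + (-96 + 1 + 2*sqrt(3)) = -38621 + (-95 + 2*sqrt(3)) = -38716 + 2*sqrt(3)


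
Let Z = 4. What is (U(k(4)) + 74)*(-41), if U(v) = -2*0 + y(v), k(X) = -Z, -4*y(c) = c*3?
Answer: -3157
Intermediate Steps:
y(c) = -3*c/4 (y(c) = -c*3/4 = -3*c/4)
k(X) = -4 (k(X) = -1*4 = -4)
U(v) = -3*v/4 (U(v) = -2*0 - 3*v/4 = 0 - 3*v/4 = -3*v/4)
(U(k(4)) + 74)*(-41) = (-3/4*(-4) + 74)*(-41) = (3 + 74)*(-41) = 77*(-41) = -3157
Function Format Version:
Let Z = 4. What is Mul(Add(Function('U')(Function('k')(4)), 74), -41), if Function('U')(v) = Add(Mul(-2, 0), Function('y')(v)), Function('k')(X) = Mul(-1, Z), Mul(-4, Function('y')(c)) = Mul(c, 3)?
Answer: -3157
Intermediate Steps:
Function('y')(c) = Mul(Rational(-3, 4), c) (Function('y')(c) = Mul(Rational(-1, 4), Mul(c, 3)) = Mul(Rational(-1, 4), Mul(3, c)) = Mul(Rational(-3, 4), c))
Function('k')(X) = -4 (Function('k')(X) = Mul(-1, 4) = -4)
Function('U')(v) = Mul(Rational(-3, 4), v) (Function('U')(v) = Add(Mul(-2, 0), Mul(Rational(-3, 4), v)) = Add(0, Mul(Rational(-3, 4), v)) = Mul(Rational(-3, 4), v))
Mul(Add(Function('U')(Function('k')(4)), 74), -41) = Mul(Add(Mul(Rational(-3, 4), -4), 74), -41) = Mul(Add(3, 74), -41) = Mul(77, -41) = -3157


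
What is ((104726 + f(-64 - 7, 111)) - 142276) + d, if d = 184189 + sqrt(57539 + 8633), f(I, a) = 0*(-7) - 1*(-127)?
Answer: 146766 + 2*sqrt(16543) ≈ 1.4702e+5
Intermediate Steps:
f(I, a) = 127 (f(I, a) = 0 + 127 = 127)
d = 184189 + 2*sqrt(16543) (d = 184189 + sqrt(66172) = 184189 + 2*sqrt(16543) ≈ 1.8445e+5)
((104726 + f(-64 - 7, 111)) - 142276) + d = ((104726 + 127) - 142276) + (184189 + 2*sqrt(16543)) = (104853 - 142276) + (184189 + 2*sqrt(16543)) = -37423 + (184189 + 2*sqrt(16543)) = 146766 + 2*sqrt(16543)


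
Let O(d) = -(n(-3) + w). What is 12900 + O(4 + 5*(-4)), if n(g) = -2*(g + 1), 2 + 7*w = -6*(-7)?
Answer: 90232/7 ≈ 12890.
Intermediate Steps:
w = 40/7 (w = -2/7 + (-6*(-7))/7 = -2/7 + (⅐)*42 = -2/7 + 6 = 40/7 ≈ 5.7143)
n(g) = -2 - 2*g (n(g) = -2*(1 + g) = -2 - 2*g)
O(d) = -68/7 (O(d) = -((-2 - 2*(-3)) + 40/7) = -((-2 + 6) + 40/7) = -(4 + 40/7) = -1*68/7 = -68/7)
12900 + O(4 + 5*(-4)) = 12900 - 68/7 = 90232/7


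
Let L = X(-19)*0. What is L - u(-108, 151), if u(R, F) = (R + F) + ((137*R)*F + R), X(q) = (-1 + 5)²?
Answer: 2234261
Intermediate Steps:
X(q) = 16 (X(q) = 4² = 16)
L = 0 (L = 16*0 = 0)
u(R, F) = F + 2*R + 137*F*R (u(R, F) = (F + R) + (137*F*R + R) = (F + R) + (R + 137*F*R) = F + 2*R + 137*F*R)
L - u(-108, 151) = 0 - (151 + 2*(-108) + 137*151*(-108)) = 0 - (151 - 216 - 2234196) = 0 - 1*(-2234261) = 0 + 2234261 = 2234261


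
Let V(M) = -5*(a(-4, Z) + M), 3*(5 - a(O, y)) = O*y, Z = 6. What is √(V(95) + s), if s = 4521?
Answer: √3981 ≈ 63.095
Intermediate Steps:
a(O, y) = 5 - O*y/3
V(M) = -65 - 5*M (V(M) = -5*((5 - ⅓*(-4)*6) + M) = -5*((5 + 8) + M) = -5*(13 + M) = -65 - 5*M)
√(V(95) + s) = √((-65 - 5*95) + 4521) = √((-65 - 475) + 4521) = √(-540 + 4521) = √3981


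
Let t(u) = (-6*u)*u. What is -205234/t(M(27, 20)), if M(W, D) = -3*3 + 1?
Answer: 102617/192 ≈ 534.46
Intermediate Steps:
M(W, D) = -8 (M(W, D) = -9 + 1 = -8)
t(u) = -6*u²
-205234/t(M(27, 20)) = -205234/((-6*(-8)²)) = -205234/((-6*64)) = -205234/(-384) = -205234*(-1/384) = 102617/192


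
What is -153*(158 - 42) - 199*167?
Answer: -50981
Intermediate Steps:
-153*(158 - 42) - 199*167 = -153*116 - 1*33233 = -17748 - 33233 = -50981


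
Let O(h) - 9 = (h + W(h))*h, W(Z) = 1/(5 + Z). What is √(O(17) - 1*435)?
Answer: 9*I*√814/22 ≈ 11.672*I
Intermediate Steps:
O(h) = 9 + h*(h + 1/(5 + h)) (O(h) = 9 + (h + 1/(5 + h))*h = 9 + h*(h + 1/(5 + h)))
√(O(17) - 1*435) = √((17 + (5 + 17)*(9 + 17²))/(5 + 17) - 1*435) = √((17 + 22*(9 + 289))/22 - 435) = √((17 + 22*298)/22 - 435) = √((17 + 6556)/22 - 435) = √((1/22)*6573 - 435) = √(6573/22 - 435) = √(-2997/22) = 9*I*√814/22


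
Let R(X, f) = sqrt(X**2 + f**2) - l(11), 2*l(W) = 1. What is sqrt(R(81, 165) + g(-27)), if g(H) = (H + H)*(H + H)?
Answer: sqrt(11662 + 12*sqrt(3754))/2 ≈ 55.671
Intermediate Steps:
l(W) = 1/2 (l(W) = (1/2)*1 = 1/2)
g(H) = 4*H**2 (g(H) = (2*H)*(2*H) = 4*H**2)
R(X, f) = -1/2 + sqrt(X**2 + f**2) (R(X, f) = sqrt(X**2 + f**2) - 1*1/2 = sqrt(X**2 + f**2) - 1/2 = -1/2 + sqrt(X**2 + f**2))
sqrt(R(81, 165) + g(-27)) = sqrt((-1/2 + sqrt(81**2 + 165**2)) + 4*(-27)**2) = sqrt((-1/2 + sqrt(6561 + 27225)) + 4*729) = sqrt((-1/2 + sqrt(33786)) + 2916) = sqrt((-1/2 + 3*sqrt(3754)) + 2916) = sqrt(5831/2 + 3*sqrt(3754))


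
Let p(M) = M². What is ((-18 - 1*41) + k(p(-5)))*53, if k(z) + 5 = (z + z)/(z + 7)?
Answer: -52947/16 ≈ -3309.2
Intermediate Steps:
k(z) = -5 + 2*z/(7 + z) (k(z) = -5 + (z + z)/(z + 7) = -5 + (2*z)/(7 + z) = -5 + 2*z/(7 + z))
((-18 - 1*41) + k(p(-5)))*53 = ((-18 - 1*41) + (-35 - 3*(-5)²)/(7 + (-5)²))*53 = ((-18 - 41) + (-35 - 3*25)/(7 + 25))*53 = (-59 + (-35 - 75)/32)*53 = (-59 + (1/32)*(-110))*53 = (-59 - 55/16)*53 = -999/16*53 = -52947/16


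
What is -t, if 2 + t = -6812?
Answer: 6814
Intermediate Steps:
t = -6814 (t = -2 - 6812 = -6814)
-t = -1*(-6814) = 6814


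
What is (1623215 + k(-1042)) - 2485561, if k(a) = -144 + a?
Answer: -863532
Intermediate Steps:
(1623215 + k(-1042)) - 2485561 = (1623215 + (-144 - 1042)) - 2485561 = (1623215 - 1186) - 2485561 = 1622029 - 2485561 = -863532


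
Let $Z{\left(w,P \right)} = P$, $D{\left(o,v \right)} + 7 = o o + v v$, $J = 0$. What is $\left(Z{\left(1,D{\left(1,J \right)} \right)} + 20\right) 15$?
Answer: $210$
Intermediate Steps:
$D{\left(o,v \right)} = -7 + o^{2} + v^{2}$ ($D{\left(o,v \right)} = -7 + \left(o o + v v\right) = -7 + \left(o^{2} + v^{2}\right) = -7 + o^{2} + v^{2}$)
$\left(Z{\left(1,D{\left(1,J \right)} \right)} + 20\right) 15 = \left(\left(-7 + 1^{2} + 0^{2}\right) + 20\right) 15 = \left(\left(-7 + 1 + 0\right) + 20\right) 15 = \left(-6 + 20\right) 15 = 14 \cdot 15 = 210$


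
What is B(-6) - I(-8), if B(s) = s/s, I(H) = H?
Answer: 9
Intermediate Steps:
B(s) = 1
B(-6) - I(-8) = 1 - 1*(-8) = 1 + 8 = 9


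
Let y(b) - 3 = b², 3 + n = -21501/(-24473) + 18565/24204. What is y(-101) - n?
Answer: 6045085478395/592344492 ≈ 10205.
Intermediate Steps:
n = -802282027/592344492 (n = -3 + (-21501/(-24473) + 18565/24204) = -3 + (-21501*(-1/24473) + 18565*(1/24204)) = -3 + (21501/24473 + 18565/24204) = -3 + 974751449/592344492 = -802282027/592344492 ≈ -1.3544)
y(b) = 3 + b²
y(-101) - n = (3 + (-101)²) - 1*(-802282027/592344492) = (3 + 10201) + 802282027/592344492 = 10204 + 802282027/592344492 = 6045085478395/592344492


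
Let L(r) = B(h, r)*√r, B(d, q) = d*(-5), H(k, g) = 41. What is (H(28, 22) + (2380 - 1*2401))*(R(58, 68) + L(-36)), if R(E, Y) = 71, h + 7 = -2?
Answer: 1420 + 5400*I ≈ 1420.0 + 5400.0*I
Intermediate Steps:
h = -9 (h = -7 - 2 = -9)
B(d, q) = -5*d
L(r) = 45*√r (L(r) = (-5*(-9))*√r = 45*√r)
(H(28, 22) + (2380 - 1*2401))*(R(58, 68) + L(-36)) = (41 + (2380 - 1*2401))*(71 + 45*√(-36)) = (41 + (2380 - 2401))*(71 + 45*(6*I)) = (41 - 21)*(71 + 270*I) = 20*(71 + 270*I) = 1420 + 5400*I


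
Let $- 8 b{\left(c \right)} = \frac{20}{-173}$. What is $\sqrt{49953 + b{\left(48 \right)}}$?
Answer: $\frac{\sqrt{5980175078}}{346} \approx 223.5$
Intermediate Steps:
$b{\left(c \right)} = \frac{5}{346}$ ($b{\left(c \right)} = - \frac{20 \frac{1}{-173}}{8} = - \frac{20 \left(- \frac{1}{173}\right)}{8} = \left(- \frac{1}{8}\right) \left(- \frac{20}{173}\right) = \frac{5}{346}$)
$\sqrt{49953 + b{\left(48 \right)}} = \sqrt{49953 + \frac{5}{346}} = \sqrt{\frac{17283743}{346}} = \frac{\sqrt{5980175078}}{346}$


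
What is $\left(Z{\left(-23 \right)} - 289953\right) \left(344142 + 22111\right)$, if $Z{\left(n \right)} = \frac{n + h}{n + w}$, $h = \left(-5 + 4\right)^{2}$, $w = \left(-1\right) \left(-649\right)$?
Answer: $- \frac{33239400890900}{313} \approx -1.062 \cdot 10^{11}$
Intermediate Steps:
$w = 649$
$h = 1$ ($h = \left(-1\right)^{2} = 1$)
$Z{\left(n \right)} = \frac{1 + n}{649 + n}$ ($Z{\left(n \right)} = \frac{n + 1}{n + 649} = \frac{1 + n}{649 + n}$)
$\left(Z{\left(-23 \right)} - 289953\right) \left(344142 + 22111\right) = \left(\frac{1 - 23}{649 - 23} - 289953\right) \left(344142 + 22111\right) = \left(\frac{1}{626} \left(-22\right) - 289953\right) 366253 = \left(- \frac{11}{313} - 289953\right) 366253 = \left(- \frac{90755300}{313}\right) 366253 = - \frac{33239400890900}{313}$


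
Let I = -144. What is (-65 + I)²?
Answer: 43681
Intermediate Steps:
(-65 + I)² = (-65 - 144)² = (-209)² = 43681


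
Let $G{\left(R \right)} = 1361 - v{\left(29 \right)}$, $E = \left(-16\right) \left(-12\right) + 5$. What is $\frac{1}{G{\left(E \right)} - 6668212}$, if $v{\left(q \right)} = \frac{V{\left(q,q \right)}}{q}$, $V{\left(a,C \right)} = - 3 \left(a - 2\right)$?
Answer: $- \frac{29}{193338598} \approx -1.5 \cdot 10^{-7}$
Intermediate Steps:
$E = 197$ ($E = 192 + 5 = 197$)
$V{\left(a,C \right)} = 6 - 3 a$ ($V{\left(a,C \right)} = - 3 \left(-2 + a\right) = 6 - 3 a$)
$v{\left(q \right)} = \frac{6 - 3 q}{q}$
$G{\left(R \right)} = \frac{39550}{29}$ ($G{\left(R \right)} = 1361 - \left(-3 + \frac{6}{29}\right) = 1361 - - \frac{81}{29} = 1361 + \frac{81}{29} = \frac{39550}{29}$)
$\frac{1}{G{\left(E \right)} - 6668212} = \frac{1}{\frac{39550}{29} - 6668212} = \frac{1}{- \frac{193338598}{29}} = - \frac{29}{193338598}$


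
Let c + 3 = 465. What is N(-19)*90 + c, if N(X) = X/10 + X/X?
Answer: 381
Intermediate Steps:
c = 462 (c = -3 + 465 = 462)
N(X) = 1 + X/10 (N(X) = X*(⅒) + 1 = X/10 + 1 = 1 + X/10)
N(-19)*90 + c = (1 + (⅒)*(-19))*90 + 462 = (1 - 19/10)*90 + 462 = -9/10*90 + 462 = -81 + 462 = 381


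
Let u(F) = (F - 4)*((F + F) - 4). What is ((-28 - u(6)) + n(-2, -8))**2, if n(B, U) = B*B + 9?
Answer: 961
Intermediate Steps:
u(F) = (-4 + F)*(-4 + 2*F) (u(F) = (-4 + F)*(2*F - 4) = (-4 + F)*(-4 + 2*F))
n(B, U) = 9 + B**2 (n(B, U) = B**2 + 9 = 9 + B**2)
((-28 - u(6)) + n(-2, -8))**2 = ((-28 - (16 - 12*6 + 2*6**2)) + (9 + (-2)**2))**2 = ((-28 - (16 - 72 + 2*36)) + (9 + 4))**2 = ((-28 - (16 - 72 + 72)) + 13)**2 = ((-28 - 1*16) + 13)**2 = ((-28 - 16) + 13)**2 = (-44 + 13)**2 = (-31)**2 = 961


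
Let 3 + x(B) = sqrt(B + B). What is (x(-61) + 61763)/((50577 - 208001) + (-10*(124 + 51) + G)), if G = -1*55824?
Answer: -30880/107499 - I*sqrt(122)/214998 ≈ -0.28726 - 5.1374e-5*I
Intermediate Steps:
G = -55824
x(B) = -3 + sqrt(2)*sqrt(B) (x(B) = -3 + sqrt(B + B) = -3 + sqrt(2*B) = -3 + sqrt(2)*sqrt(B))
(x(-61) + 61763)/((50577 - 208001) + (-10*(124 + 51) + G)) = ((-3 + sqrt(2)*sqrt(-61)) + 61763)/((50577 - 208001) + (-10*(124 + 51) - 55824)) = ((-3 + sqrt(2)*(I*sqrt(61))) + 61763)/(-157424 + (-10*175 - 55824)) = ((-3 + I*sqrt(122)) + 61763)/(-157424 + (-1750 - 55824)) = (61760 + I*sqrt(122))/(-157424 - 57574) = (61760 + I*sqrt(122))/(-214998) = (61760 + I*sqrt(122))*(-1/214998) = -30880/107499 - I*sqrt(122)/214998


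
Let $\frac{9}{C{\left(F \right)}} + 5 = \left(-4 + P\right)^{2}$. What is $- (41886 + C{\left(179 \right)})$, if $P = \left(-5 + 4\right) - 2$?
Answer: $- \frac{1842993}{44} \approx -41886.0$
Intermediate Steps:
$P = -3$ ($P = -1 - 2 = -3$)
$C{\left(F \right)} = \frac{9}{44}$ ($C{\left(F \right)} = \frac{9}{-5 + \left(-4 - 3\right)^{2}} = \frac{9}{-5 + \left(-7\right)^{2}} = \frac{9}{-5 + 49} = \frac{9}{44}$)
$- (41886 + C{\left(179 \right)}) = - (41886 + \frac{9}{44}) = \left(-1\right) \frac{1842993}{44} = - \frac{1842993}{44}$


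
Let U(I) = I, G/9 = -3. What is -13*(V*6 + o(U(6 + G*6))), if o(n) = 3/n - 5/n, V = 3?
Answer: -1405/6 ≈ -234.17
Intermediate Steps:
G = -27 (G = 9*(-3) = -27)
o(n) = -2/n
-13*(V*6 + o(U(6 + G*6))) = -13*(3*6 - 2/(6 - 27*6)) = -13*(18 - 2/(6 - 162)) = -13*(18 - 2/(-156)) = -13*(18 - 2*(-1/156)) = -13*(18 + 1/78) = -13*1405/78 = -1405/6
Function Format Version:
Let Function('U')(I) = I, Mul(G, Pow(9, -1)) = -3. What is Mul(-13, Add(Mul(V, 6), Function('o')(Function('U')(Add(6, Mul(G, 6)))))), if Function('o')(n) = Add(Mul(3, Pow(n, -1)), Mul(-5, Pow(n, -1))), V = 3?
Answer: Rational(-1405, 6) ≈ -234.17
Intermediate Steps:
G = -27 (G = Mul(9, -3) = -27)
Function('o')(n) = Mul(-2, Pow(n, -1))
Mul(-13, Add(Mul(V, 6), Function('o')(Function('U')(Add(6, Mul(G, 6)))))) = Mul(-13, Add(Mul(3, 6), Mul(-2, Pow(Add(6, Mul(-27, 6)), -1)))) = Mul(-13, Add(18, Mul(-2, Pow(Add(6, -162), -1)))) = Mul(-13, Add(18, Mul(-2, Pow(-156, -1)))) = Mul(-13, Add(18, Mul(-2, Rational(-1, 156)))) = Mul(-13, Add(18, Rational(1, 78))) = Mul(-13, Rational(1405, 78)) = Rational(-1405, 6)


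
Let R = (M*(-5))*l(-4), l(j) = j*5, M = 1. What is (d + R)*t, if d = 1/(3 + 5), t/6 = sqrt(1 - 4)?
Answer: 2403*I*sqrt(3)/4 ≈ 1040.5*I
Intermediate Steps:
l(j) = 5*j
t = 6*I*sqrt(3) (t = 6*sqrt(1 - 4) = 6*sqrt(-3) = 6*(I*sqrt(3)) = 6*I*sqrt(3) ≈ 10.392*I)
d = 1/8 ≈ 0.12500
R = 100 (R = (1*(-5))*(5*(-4)) = -5*(-20) = 100)
(d + R)*t = (1/8 + 100)*(6*I*sqrt(3)) = 801*(6*I*sqrt(3))/8 = 2403*I*sqrt(3)/4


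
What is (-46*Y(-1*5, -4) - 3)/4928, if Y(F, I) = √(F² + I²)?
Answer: -3/4928 - 23*√41/2464 ≈ -0.060378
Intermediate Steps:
(-46*Y(-1*5, -4) - 3)/4928 = (-46*√((-1*5)² + (-4)²) - 3)/4928 = (-46*√((-5)² + 16) - 3)*(1/4928) = (-46*√(25 + 16) - 3)*(1/4928) = (-46*√41 - 3)*(1/4928) = (-3 - 46*√41)*(1/4928) = -3/4928 - 23*√41/2464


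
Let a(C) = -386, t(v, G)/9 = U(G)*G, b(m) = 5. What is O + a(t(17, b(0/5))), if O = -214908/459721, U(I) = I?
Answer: -177667214/459721 ≈ -386.47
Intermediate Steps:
t(v, G) = 9*G**2 (t(v, G) = 9*(G*G) = 9*G**2)
O = -214908/459721 (O = -214908*1/459721 = -214908/459721 ≈ -0.46747)
O + a(t(17, b(0/5))) = -214908/459721 - 386 = -177667214/459721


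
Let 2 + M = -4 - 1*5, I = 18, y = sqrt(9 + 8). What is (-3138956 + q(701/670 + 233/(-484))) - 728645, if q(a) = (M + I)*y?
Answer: -3867601 + 7*sqrt(17) ≈ -3.8676e+6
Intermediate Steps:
y = sqrt(17) ≈ 4.1231
M = -11 (M = -2 + (-4 - 1*5) = -2 + (-4 - 5) = -2 - 9 = -11)
q(a) = 7*sqrt(17) (q(a) = (-11 + 18)*sqrt(17) = 7*sqrt(17))
(-3138956 + q(701/670 + 233/(-484))) - 728645 = (-3138956 + 7*sqrt(17)) - 728645 = -3867601 + 7*sqrt(17)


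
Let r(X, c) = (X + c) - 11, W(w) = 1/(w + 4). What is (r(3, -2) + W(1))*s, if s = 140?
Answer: -1372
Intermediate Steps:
W(w) = 1/(4 + w)
r(X, c) = -11 + X + c
(r(3, -2) + W(1))*s = ((-11 + 3 - 2) + 1/(4 + 1))*140 = (-10 + 1/5)*140 = -49/5*140 = -1372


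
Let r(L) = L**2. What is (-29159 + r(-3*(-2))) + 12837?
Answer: -16286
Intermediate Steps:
(-29159 + r(-3*(-2))) + 12837 = (-29159 + (-3*(-2))**2) + 12837 = (-29159 + 6**2) + 12837 = (-29159 + 36) + 12837 = -29123 + 12837 = -16286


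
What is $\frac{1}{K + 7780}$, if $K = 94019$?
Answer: $\frac{1}{101799} \approx 9.8233 \cdot 10^{-6}$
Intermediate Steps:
$\frac{1}{K + 7780} = \frac{1}{94019 + 7780} = \frac{1}{101799}$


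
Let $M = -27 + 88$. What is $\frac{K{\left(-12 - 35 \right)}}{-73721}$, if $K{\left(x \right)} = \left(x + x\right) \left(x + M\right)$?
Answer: $\frac{1316}{73721} \approx 0.017851$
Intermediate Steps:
$M = 61$
$K{\left(x \right)} = 2 x \left(61 + x\right)$ ($K{\left(x \right)} = \left(x + x\right) \left(x + 61\right) = 2 x \left(61 + x\right)$)
$\frac{K{\left(-12 - 35 \right)}}{-73721} = \frac{2 \left(-12 - 35\right) \left(61 - 47\right)}{-73721} = 2 \left(-47\right) \left(61 - 47\right) \left(- \frac{1}{73721}\right) = 2 \left(-47\right) 14 \left(- \frac{1}{73721}\right) = \left(-1316\right) \left(- \frac{1}{73721}\right) = \frac{1316}{73721}$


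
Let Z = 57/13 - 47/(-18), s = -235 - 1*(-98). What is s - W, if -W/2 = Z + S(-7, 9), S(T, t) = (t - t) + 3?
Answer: -13690/117 ≈ -117.01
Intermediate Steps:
s = -137 (s = -235 + 98 = -137)
Z = 1637/234 (Z = 57*(1/13) - 47*(-1/18) = 57/13 + 47/18 = 1637/234 ≈ 6.9957)
S(T, t) = 3 (S(T, t) = 0 + 3 = 3)
W = -2339/117 (W = -2*(1637/234 + 3) = -2*2339/234 = -2339/117 ≈ -19.991)
s - W = -137 - 1*(-2339/117) = -137 + 2339/117 = -13690/117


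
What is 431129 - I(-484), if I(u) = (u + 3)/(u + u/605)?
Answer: 1045054291/2424 ≈ 4.3113e+5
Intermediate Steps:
I(u) = 605*(3 + u)/(606*u) (I(u) = (3 + u)/(u + u*(1/605)) = (3 + u)/(u + u/605) = (3 + u)/((606*u/605)) = (3 + u)*(605/(606*u)) = 605*(3 + u)/(606*u))
431129 - I(-484) = 431129 - 605*(3 - 484)/(606*(-484)) = 431129 - 605*(-1)*(-481)/(606*484) = 431129 - 1*2405/2424 = 431129 - 2405/2424 = 1045054291/2424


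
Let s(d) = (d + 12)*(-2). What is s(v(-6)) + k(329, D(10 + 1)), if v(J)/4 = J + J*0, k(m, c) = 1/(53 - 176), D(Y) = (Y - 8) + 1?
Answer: 2951/123 ≈ 23.992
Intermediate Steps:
D(Y) = -7 + Y (D(Y) = (-8 + Y) + 1 = -7 + Y)
k(m, c) = -1/123 (k(m, c) = 1/(-123) = -1/123)
v(J) = 4*J (v(J) = 4*(J + J*0) = 4*(J + 0) = 4*J)
s(d) = -24 - 2*d (s(d) = (12 + d)*(-2) = -24 - 2*d)
s(v(-6)) + k(329, D(10 + 1)) = (-24 - 8*(-6)) - 1/123 = (-24 - 2*(-24)) - 1/123 = (-24 + 48) - 1/123 = 24 - 1/123 = 2951/123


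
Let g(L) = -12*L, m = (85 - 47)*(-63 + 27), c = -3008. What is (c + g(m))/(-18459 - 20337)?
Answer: -3352/9699 ≈ -0.34560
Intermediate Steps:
m = -1368 (m = 38*(-36) = -1368)
(c + g(m))/(-18459 - 20337) = (-3008 - 12*(-1368))/(-18459 - 20337) = (-3008 + 16416)/(-38796) = 13408*(-1/38796) = -3352/9699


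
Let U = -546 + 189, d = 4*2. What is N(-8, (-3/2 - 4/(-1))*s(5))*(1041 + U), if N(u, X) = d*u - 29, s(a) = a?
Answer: -63612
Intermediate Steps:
d = 8
N(u, X) = -29 + 8*u (N(u, X) = 8*u - 29 = -29 + 8*u)
U = -357
N(-8, (-3/2 - 4/(-1))*s(5))*(1041 + U) = (-29 + 8*(-8))*(1041 - 357) = (-29 - 64)*684 = -93*684 = -63612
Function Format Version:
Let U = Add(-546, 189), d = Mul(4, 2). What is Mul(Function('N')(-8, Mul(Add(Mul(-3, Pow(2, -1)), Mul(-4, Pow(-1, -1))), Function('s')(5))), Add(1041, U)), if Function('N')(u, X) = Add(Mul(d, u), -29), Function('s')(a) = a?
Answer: -63612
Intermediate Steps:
d = 8
Function('N')(u, X) = Add(-29, Mul(8, u)) (Function('N')(u, X) = Add(Mul(8, u), -29) = Add(-29, Mul(8, u)))
U = -357
Mul(Function('N')(-8, Mul(Add(Mul(-3, Pow(2, -1)), Mul(-4, Pow(-1, -1))), Function('s')(5))), Add(1041, U)) = Mul(Add(-29, Mul(8, -8)), Add(1041, -357)) = Mul(Add(-29, -64), 684) = Mul(-93, 684) = -63612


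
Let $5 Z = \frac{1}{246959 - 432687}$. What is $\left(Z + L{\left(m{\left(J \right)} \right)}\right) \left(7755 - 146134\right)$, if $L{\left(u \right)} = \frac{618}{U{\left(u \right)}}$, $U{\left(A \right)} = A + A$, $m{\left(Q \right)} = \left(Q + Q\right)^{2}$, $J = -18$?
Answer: $- \frac{827242531247}{25073280} \approx -32993.0$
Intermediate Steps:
$m{\left(Q \right)} = 4 Q^{2}$ ($m{\left(Q \right)} = \left(2 Q\right)^{2} = 4 Q^{2}$)
$U{\left(A \right)} = 2 A$
$Z = - \frac{1}{928640}$ ($Z = \frac{1}{5 \left(246959 - 432687\right)} = \frac{1}{5 \left(-185728\right)} = \frac{1}{5} \left(- \frac{1}{185728}\right) = - \frac{1}{928640} \approx -1.0768 \cdot 10^{-6}$)
$L{\left(u \right)} = \frac{309}{u}$ ($L{\left(u \right)} = \frac{618}{2 u} = 618 \frac{1}{2 u} = \frac{309}{u}$)
$\left(Z + L{\left(m{\left(J \right)} \right)}\right) \left(7755 - 146134\right) = \left(- \frac{1}{928640} + \frac{309}{4 \left(-18\right)^{2}}\right) \left(7755 - 146134\right) = \left(- \frac{1}{928640} + \frac{309}{4 \cdot 324}\right) \left(-138379\right) = \left(- \frac{1}{928640} + \frac{309}{1296}\right) \left(-138379\right) = \left(- \frac{1}{928640} + 309 \cdot \frac{1}{1296}\right) \left(-138379\right) = \left(- \frac{1}{928640} + \frac{103}{432}\right) \left(-138379\right) = \frac{5978093}{25073280} \left(-138379\right) = - \frac{827242531247}{25073280}$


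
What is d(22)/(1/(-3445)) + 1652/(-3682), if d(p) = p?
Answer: -19932888/263 ≈ -75791.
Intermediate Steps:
d(22)/(1/(-3445)) + 1652/(-3682) = 22/(1/(-3445)) + 1652/(-3682) = 22/(-1/3445) + 1652*(-1/3682) = 22*(-3445) - 118/263 = -75790 - 118/263 = -19932888/263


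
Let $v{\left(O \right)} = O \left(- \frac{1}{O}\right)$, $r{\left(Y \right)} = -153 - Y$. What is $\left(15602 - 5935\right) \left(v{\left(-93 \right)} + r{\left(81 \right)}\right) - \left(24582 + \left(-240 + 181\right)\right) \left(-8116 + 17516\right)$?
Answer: $-232787945$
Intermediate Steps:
$v{\left(O \right)} = -1$
$\left(15602 - 5935\right) \left(v{\left(-93 \right)} + r{\left(81 \right)}\right) - \left(24582 + \left(-240 + 181\right)\right) \left(-8116 + 17516\right) = \left(15602 - 5935\right) \left(-1 - 234\right) - \left(24582 + \left(-240 + 181\right)\right) \left(-8116 + 17516\right) = 9667 \left(-1 - 234\right) - \left(24582 - 59\right) 9400 = 9667 \left(-1 - 234\right) - 24523 \cdot 9400 = 9667 \left(-235\right) - 230516200 = -2271745 - 230516200 = -232787945$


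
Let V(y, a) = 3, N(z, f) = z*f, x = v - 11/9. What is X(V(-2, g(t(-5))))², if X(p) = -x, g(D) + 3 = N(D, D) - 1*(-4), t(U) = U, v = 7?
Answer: 2704/81 ≈ 33.383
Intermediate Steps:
x = 52/9 (x = 7 - 11/9 = 52/9 ≈ 5.7778)
N(z, f) = f*z
g(D) = 1 + D² (g(D) = -3 + (D*D - 1*(-4)) = -3 + (D² + 4) = -3 + (4 + D²) = 1 + D²)
X(p) = -52/9 (X(p) = -1*52/9 = -52/9)
X(V(-2, g(t(-5))))² = (-52/9)² = 2704/81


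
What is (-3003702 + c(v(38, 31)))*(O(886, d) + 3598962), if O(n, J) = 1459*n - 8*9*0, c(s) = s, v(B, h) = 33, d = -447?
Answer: -14692855412484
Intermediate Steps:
O(n, J) = 1459*n (O(n, J) = 1459*n - 72*0 = 1459*n + 0 = 1459*n)
(-3003702 + c(v(38, 31)))*(O(886, d) + 3598962) = (-3003702 + 33)*(1459*886 + 3598962) = -3003669*(1292674 + 3598962) = -3003669*4891636 = -14692855412484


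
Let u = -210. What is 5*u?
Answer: -1050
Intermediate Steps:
5*u = 5*(-210) = -1050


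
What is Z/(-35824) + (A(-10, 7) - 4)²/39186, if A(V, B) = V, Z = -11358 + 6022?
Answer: 1929625/12533922 ≈ 0.15395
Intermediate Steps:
Z = -5336
Z/(-35824) + (A(-10, 7) - 4)²/39186 = -5336/(-35824) + (-10 - 4)²/39186 = -5336*(-1/35824) + (-14)²*(1/39186) = 667/4478 + 196*(1/39186) = 667/4478 + 14/2799 = 1929625/12533922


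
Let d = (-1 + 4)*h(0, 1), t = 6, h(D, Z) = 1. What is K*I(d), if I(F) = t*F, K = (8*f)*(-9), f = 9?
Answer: -11664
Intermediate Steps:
d = 3 (d = (-1 + 4)*1 = 3*1 = 3)
K = -648 (K = (8*9)*(-9) = 72*(-9) = -648)
I(F) = 6*F
K*I(d) = -3888*3 = -648*18 = -11664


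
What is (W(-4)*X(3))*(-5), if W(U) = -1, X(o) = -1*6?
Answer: -30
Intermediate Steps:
X(o) = -6
(W(-4)*X(3))*(-5) = -1*(-6)*(-5) = 6*(-5) = -30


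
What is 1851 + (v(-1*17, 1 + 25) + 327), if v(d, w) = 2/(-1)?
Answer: 2176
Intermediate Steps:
v(d, w) = -2 (v(d, w) = 2*(-1) = -2)
1851 + (v(-1*17, 1 + 25) + 327) = 1851 + (-2 + 327) = 1851 + 325 = 2176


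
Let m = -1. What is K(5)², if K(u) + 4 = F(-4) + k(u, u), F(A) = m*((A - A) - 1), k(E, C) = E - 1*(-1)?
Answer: 9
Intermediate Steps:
k(E, C) = 1 + E (k(E, C) = E + 1 = 1 + E)
F(A) = 1 (F(A) = -((A - A) - 1) = -(0 - 1) = -1*(-1) = 1)
K(u) = -2 + u (K(u) = -4 + (1 + (1 + u)) = -4 + (2 + u) = -2 + u)
K(5)² = (-2 + 5)² = 3² = 9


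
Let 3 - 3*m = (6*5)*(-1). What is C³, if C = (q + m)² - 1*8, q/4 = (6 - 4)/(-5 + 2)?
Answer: 169112377/729 ≈ 2.3198e+5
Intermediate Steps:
m = 11 (m = 1 - 6*5*(-1)/3 = 1 - 10*(-1) = 1 - ⅓*(-30) = 1 + 10 = 11)
q = -8/3 (q = 4*((6 - 4)/(-5 + 2)) = 4*(2/(-3)) = 4*(2*(-⅓)) = 4*(-⅔) = -8/3 ≈ -2.6667)
C = 553/9 (C = (-8/3 + 11)² - 1*8 = (25/3)² - 8 = 625/9 - 8 = 553/9 ≈ 61.444)
C³ = (553/9)³ = 169112377/729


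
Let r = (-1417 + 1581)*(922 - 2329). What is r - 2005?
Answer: -232753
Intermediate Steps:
r = -230748 (r = 164*(-1407) = -230748)
r - 2005 = -230748 - 2005 = -232753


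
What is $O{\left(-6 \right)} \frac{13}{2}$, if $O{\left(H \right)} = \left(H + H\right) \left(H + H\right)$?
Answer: $936$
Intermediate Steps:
$O{\left(H \right)} = 4 H^{2}$ ($O{\left(H \right)} = 2 H 2 H = 4 H^{2}$)
$O{\left(-6 \right)} \frac{13}{2} = 4 \left(-6\right)^{2} \cdot \frac{13}{2} = 4 \cdot 36 \cdot 13 \cdot \frac{1}{2} = 144 \cdot \frac{13}{2} = 936$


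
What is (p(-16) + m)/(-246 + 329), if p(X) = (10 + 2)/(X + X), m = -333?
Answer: -2667/664 ≈ -4.0166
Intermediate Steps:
p(X) = 6/X (p(X) = 12/((2*X)) = 12*(1/(2*X)) = 6/X)
(p(-16) + m)/(-246 + 329) = (6/(-16) - 333)/(-246 + 329) = (6*(-1/16) - 333)/83 = (-3/8 - 333)*(1/83) = -2667/8*1/83 = -2667/664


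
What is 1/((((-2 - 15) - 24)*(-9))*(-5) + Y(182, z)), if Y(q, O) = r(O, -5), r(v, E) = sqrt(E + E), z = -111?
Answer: -369/680807 - I*sqrt(10)/3404035 ≈ -0.000542 - 9.2898e-7*I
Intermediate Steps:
r(v, E) = sqrt(2)*sqrt(E) (r(v, E) = sqrt(2*E) = sqrt(2)*sqrt(E))
Y(q, O) = I*sqrt(10) (Y(q, O) = sqrt(2)*sqrt(-5) = sqrt(2)*(I*sqrt(5)) = I*sqrt(10))
1/((((-2 - 15) - 24)*(-9))*(-5) + Y(182, z)) = 1/((((-2 - 15) - 24)*(-9))*(-5) + I*sqrt(10)) = 1/(((-17 - 24)*(-9))*(-5) + I*sqrt(10)) = 1/(-41*(-9)*(-5) + I*sqrt(10)) = 1/(369*(-5) + I*sqrt(10)) = 1/(-1845 + I*sqrt(10))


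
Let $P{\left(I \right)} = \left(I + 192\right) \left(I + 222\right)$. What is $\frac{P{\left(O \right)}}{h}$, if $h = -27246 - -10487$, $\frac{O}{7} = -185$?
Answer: $- \frac{1183519}{16759} \approx -70.62$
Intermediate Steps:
$O = -1295$ ($O = 7 \left(-185\right) = -1295$)
$h = -16759$ ($h = -27246 + 10487 = -16759$)
$P{\left(I \right)} = \left(192 + I\right) \left(222 + I\right)$
$\frac{P{\left(O \right)}}{h} = \frac{42624 + \left(-1295\right)^{2} + 414 \left(-1295\right)}{-16759} = \left(42624 + 1677025 - 536130\right) \left(- \frac{1}{16759}\right) = 1183519 \left(- \frac{1}{16759}\right) = - \frac{1183519}{16759}$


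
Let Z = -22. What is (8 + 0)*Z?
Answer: -176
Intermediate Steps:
(8 + 0)*Z = (8 + 0)*(-22) = 8*(-22) = -176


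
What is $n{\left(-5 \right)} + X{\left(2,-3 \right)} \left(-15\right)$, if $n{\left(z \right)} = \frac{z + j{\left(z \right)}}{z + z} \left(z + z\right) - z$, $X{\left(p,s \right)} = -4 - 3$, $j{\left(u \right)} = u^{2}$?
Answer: $130$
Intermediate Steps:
$X{\left(p,s \right)} = -7$
$n{\left(z \right)} = z^{2}$ ($n{\left(z \right)} = \frac{z + z^{2}}{z + z} \left(z + z\right) - z = \frac{z + z^{2}}{2 z} 2 z - z = \left(z + z^{2}\right) - z = z^{2}$)
$n{\left(-5 \right)} + X{\left(2,-3 \right)} \left(-15\right) = \left(-5\right)^{2} - -105 = 25 + 105 = 130$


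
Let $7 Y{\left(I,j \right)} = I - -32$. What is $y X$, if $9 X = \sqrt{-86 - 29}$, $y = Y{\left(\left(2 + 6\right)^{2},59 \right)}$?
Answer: $\frac{32 i \sqrt{115}}{21} \approx 16.341 i$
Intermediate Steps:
$Y{\left(I,j \right)} = \frac{32}{7} + \frac{I}{7}$ ($Y{\left(I,j \right)} = \frac{I - -32}{7} = \frac{I + 32}{7} = \frac{32 + I}{7} = \frac{32}{7} + \frac{I}{7}$)
$y = \frac{96}{7}$ ($y = \frac{32}{7} + \frac{\left(2 + 6\right)^{2}}{7} = \frac{32}{7} + \frac{8^{2}}{7} = \frac{32}{7} + \frac{1}{7} \cdot 64 = \frac{32}{7} + \frac{64}{7} = \frac{96}{7} \approx 13.714$)
$X = \frac{i \sqrt{115}}{9}$ ($X = \frac{\sqrt{-86 - 29}}{9} = \frac{\sqrt{-115}}{9} = \frac{i \sqrt{115}}{9} \approx 1.1915 i$)
$y X = \frac{96 \frac{i \sqrt{115}}{9}}{7} = \frac{32 i \sqrt{115}}{21}$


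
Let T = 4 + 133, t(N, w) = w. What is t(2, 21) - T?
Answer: -116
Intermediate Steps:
T = 137
t(2, 21) - T = 21 - 1*137 = 21 - 137 = -116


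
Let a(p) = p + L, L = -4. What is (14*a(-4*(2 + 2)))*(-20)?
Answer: 5600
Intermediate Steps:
a(p) = -4 + p (a(p) = p - 4 = -4 + p)
(14*a(-4*(2 + 2)))*(-20) = (14*(-4 - 4*(2 + 2)))*(-20) = (14*(-4 - 4*4))*(-20) = (14*(-4 - 16))*(-20) = (14*(-20))*(-20) = -280*(-20) = 5600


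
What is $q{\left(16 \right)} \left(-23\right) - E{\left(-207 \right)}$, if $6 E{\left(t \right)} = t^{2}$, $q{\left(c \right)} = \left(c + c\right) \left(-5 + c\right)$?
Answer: $- \frac{30475}{2} \approx -15238.0$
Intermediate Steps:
$q{\left(c \right)} = 2 c \left(-5 + c\right)$
$E{\left(t \right)} = \frac{t^{2}}{6}$
$q{\left(16 \right)} \left(-23\right) - E{\left(-207 \right)} = 2 \cdot 16 \left(-5 + 16\right) \left(-23\right) - \frac{\left(-207\right)^{2}}{6} = 2 \cdot 16 \cdot 11 \left(-23\right) - \frac{1}{6} \cdot 42849 = 352 \left(-23\right) - \frac{14283}{2} = -8096 - \frac{14283}{2} = - \frac{30475}{2}$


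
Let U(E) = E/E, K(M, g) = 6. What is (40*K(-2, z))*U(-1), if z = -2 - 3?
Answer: 240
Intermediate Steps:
z = -5
U(E) = 1
(40*K(-2, z))*U(-1) = (40*6)*1 = 240*1 = 240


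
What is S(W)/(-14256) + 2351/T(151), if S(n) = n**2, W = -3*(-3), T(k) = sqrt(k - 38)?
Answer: -1/176 + 2351*sqrt(113)/113 ≈ 221.16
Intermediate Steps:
T(k) = sqrt(-38 + k)
W = 9
S(W)/(-14256) + 2351/T(151) = 9**2/(-14256) + 2351/(sqrt(-38 + 151)) = 81*(-1/14256) + 2351/(sqrt(113)) = -1/176 + 2351*(sqrt(113)/113) = -1/176 + 2351*sqrt(113)/113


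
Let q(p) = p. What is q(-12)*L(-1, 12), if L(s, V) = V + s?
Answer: -132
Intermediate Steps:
q(-12)*L(-1, 12) = -12*(12 - 1) = -12*11 = -132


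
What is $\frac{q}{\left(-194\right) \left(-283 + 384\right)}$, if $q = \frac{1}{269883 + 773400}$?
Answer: $- \frac{1}{20442087102} \approx -4.8919 \cdot 10^{-11}$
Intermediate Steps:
$q = \frac{1}{1043283} \approx 9.5851 \cdot 10^{-7}$
$\frac{q}{\left(-194\right) \left(-283 + 384\right)} = \frac{1}{1043283 \left(- 194 \left(-283 + 384\right)\right)} = \frac{1}{1043283 \left(\left(-194\right) 101\right)} = \frac{1}{1043283 \left(-19594\right)} = \frac{1}{1043283} \left(- \frac{1}{19594}\right) = - \frac{1}{20442087102}$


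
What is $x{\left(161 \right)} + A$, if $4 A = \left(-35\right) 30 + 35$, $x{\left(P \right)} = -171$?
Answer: $- \frac{1699}{4} \approx -424.75$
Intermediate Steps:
$A = - \frac{1015}{4}$ ($A = \frac{\left(-35\right) 30 + 35}{4} = \frac{-1050 + 35}{4} = \frac{1}{4} \left(-1015\right) = - \frac{1015}{4} \approx -253.75$)
$x{\left(161 \right)} + A = -171 - \frac{1015}{4} = - \frac{1699}{4}$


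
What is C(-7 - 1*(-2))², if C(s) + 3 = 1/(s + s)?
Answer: 961/100 ≈ 9.6100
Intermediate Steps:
C(s) = -3 + 1/(2*s) (C(s) = -3 + 1/(s + s) = -3 + 1/(2*s))
C(-7 - 1*(-2))² = (-3 + 1/(2*(-7 - 1*(-2))))² = (-3 + 1/(2*(-7 + 2)))² = (-3 + (½)/(-5))² = (-3 + (½)*(-⅕))² = (-3 - ⅒)² = (-31/10)² = 961/100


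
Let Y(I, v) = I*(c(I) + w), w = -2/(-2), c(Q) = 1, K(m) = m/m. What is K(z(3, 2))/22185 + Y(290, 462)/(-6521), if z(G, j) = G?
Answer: -12860779/144668385 ≈ -0.088898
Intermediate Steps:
K(m) = 1
w = 1 (w = -2*(-½) = 1)
Y(I, v) = 2*I (Y(I, v) = I*(1 + 1) = I*2 = 2*I)
K(z(3, 2))/22185 + Y(290, 462)/(-6521) = 1/22185 + (2*290)/(-6521) = 1*(1/22185) + 580*(-1/6521) = 1/22185 - 580/6521 = -12860779/144668385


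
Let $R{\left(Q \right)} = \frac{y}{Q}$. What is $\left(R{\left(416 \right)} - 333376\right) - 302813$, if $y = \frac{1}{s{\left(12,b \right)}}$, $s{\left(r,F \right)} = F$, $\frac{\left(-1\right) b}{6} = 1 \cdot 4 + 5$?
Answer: $- \frac{14291349697}{22464} \approx -6.3619 \cdot 10^{5}$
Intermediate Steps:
$b = -54$ ($b = - 6 \left(1 \cdot 4 + 5\right) = - 6 \left(4 + 5\right) = \left(-6\right) 9 = -54$)
$y = - \frac{1}{54}$ ($y = \frac{1}{-54} = - \frac{1}{54} \approx -0.018519$)
$R{\left(Q \right)} = - \frac{1}{54 Q}$
$\left(R{\left(416 \right)} - 333376\right) - 302813 = \left(- \frac{1}{54 \cdot 416} - 333376\right) - 302813 = \left(\left(- \frac{1}{54}\right) \frac{1}{416} - 333376\right) - 302813 = \left(- \frac{1}{22464} - 333376\right) - 302813 = - \frac{7488958465}{22464} - 302813 = - \frac{14291349697}{22464}$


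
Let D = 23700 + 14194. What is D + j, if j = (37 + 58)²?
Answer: 46919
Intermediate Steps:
D = 37894
j = 9025 (j = 95² = 9025)
D + j = 37894 + 9025 = 46919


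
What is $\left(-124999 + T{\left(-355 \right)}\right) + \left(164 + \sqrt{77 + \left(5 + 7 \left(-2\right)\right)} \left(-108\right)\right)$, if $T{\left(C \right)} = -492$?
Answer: $-125327 - 216 \sqrt{17} \approx -1.2622 \cdot 10^{5}$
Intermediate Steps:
$\left(-124999 + T{\left(-355 \right)}\right) + \left(164 + \sqrt{77 + \left(5 + 7 \left(-2\right)\right)} \left(-108\right)\right) = \left(-124999 - 492\right) + \left(164 + \sqrt{77 + \left(5 + 7 \left(-2\right)\right)} \left(-108\right)\right) = -125491 + \left(164 + \sqrt{77 + \left(5 - 14\right)} \left(-108\right)\right) = -125491 + \left(164 + \sqrt{77 - 9} \left(-108\right)\right) = -125491 + \left(164 + \sqrt{68} \left(-108\right)\right) = -125491 + \left(164 + 2 \sqrt{17} \left(-108\right)\right) = -125491 + \left(164 - 216 \sqrt{17}\right) = -125327 - 216 \sqrt{17}$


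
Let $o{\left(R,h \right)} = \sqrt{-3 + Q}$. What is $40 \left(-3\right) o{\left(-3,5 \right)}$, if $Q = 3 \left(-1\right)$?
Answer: $- 120 i \sqrt{6} \approx - 293.94 i$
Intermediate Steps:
$Q = -3$
$o{\left(R,h \right)} = i \sqrt{6}$ ($o{\left(R,h \right)} = \sqrt{-3 - 3} = \sqrt{-6} = i \sqrt{6}$)
$40 \left(-3\right) o{\left(-3,5 \right)} = 40 \left(-3\right) i \sqrt{6} = - 120 i \sqrt{6}$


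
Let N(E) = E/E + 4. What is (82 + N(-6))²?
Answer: 7569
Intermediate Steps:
N(E) = 5 (N(E) = 1 + 4 = 5)
(82 + N(-6))² = (82 + 5)² = 87² = 7569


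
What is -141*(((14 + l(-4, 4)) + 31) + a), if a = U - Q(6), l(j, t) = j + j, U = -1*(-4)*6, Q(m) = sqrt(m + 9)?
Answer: -8601 + 141*sqrt(15) ≈ -8054.9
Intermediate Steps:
Q(m) = sqrt(9 + m)
U = 24 (U = 4*6 = 24)
l(j, t) = 2*j
a = 24 - sqrt(15) (a = 24 - sqrt(9 + 6) = 24 - sqrt(15) ≈ 20.127)
-141*(((14 + l(-4, 4)) + 31) + a) = -141*(((14 + 2*(-4)) + 31) + (24 - sqrt(15))) = -141*(((14 - 8) + 31) + (24 - sqrt(15))) = -141*((6 + 31) + (24 - sqrt(15))) = -141*(37 + (24 - sqrt(15))) = -141*(61 - sqrt(15)) = -8601 + 141*sqrt(15)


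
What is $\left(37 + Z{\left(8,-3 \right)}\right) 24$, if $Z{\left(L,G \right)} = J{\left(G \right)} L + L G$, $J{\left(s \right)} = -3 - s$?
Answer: $312$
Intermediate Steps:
$Z{\left(L,G \right)} = G L + L \left(-3 - G\right)$ ($Z{\left(L,G \right)} = \left(-3 - G\right) L + L G = L \left(-3 - G\right) + G L = G L + L \left(-3 - G\right)$)
$\left(37 + Z{\left(8,-3 \right)}\right) 24 = \left(37 - 24\right) 24 = 13 \cdot 24 = 312$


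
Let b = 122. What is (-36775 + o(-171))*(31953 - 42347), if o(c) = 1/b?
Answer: 23316595153/61 ≈ 3.8224e+8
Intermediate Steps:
o(c) = 1/122
(-36775 + o(-171))*(31953 - 42347) = (-36775 + 1/122)*(31953 - 42347) = -4486549/122*(-10394) = 23316595153/61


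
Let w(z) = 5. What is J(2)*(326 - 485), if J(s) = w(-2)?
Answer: -795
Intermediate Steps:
J(s) = 5
J(2)*(326 - 485) = 5*(326 - 485) = 5*(-159) = -795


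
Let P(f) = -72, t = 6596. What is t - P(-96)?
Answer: 6668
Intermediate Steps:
t - P(-96) = 6596 - 1*(-72) = 6596 + 72 = 6668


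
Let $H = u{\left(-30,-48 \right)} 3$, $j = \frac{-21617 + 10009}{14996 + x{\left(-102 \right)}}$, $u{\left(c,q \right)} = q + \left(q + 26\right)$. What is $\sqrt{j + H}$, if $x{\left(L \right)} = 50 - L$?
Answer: $\frac{2 i \sqrt{755669341}}{3787} \approx 14.518 i$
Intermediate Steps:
$u{\left(c,q \right)} = 26 + 2 q$ ($u{\left(c,q \right)} = q + \left(26 + q\right) = 26 + 2 q$)
$j = - \frac{2902}{3787}$ ($j = \frac{-21617 + 10009}{14996 + \left(50 - -102\right)} = - \frac{11608}{14996 + \left(50 + 102\right)} = - \frac{11608}{14996 + 152} = - \frac{11608}{15148} = \left(-11608\right) \frac{1}{15148} = - \frac{2902}{3787} \approx -0.76631$)
$H = -210$ ($H = \left(26 + 2 \left(-48\right)\right) 3 = \left(26 - 96\right) 3 = \left(-70\right) 3 = -210$)
$\sqrt{j + H} = \sqrt{- \frac{2902}{3787} - 210} = \sqrt{- \frac{798172}{3787}} = \frac{2 i \sqrt{755669341}}{3787}$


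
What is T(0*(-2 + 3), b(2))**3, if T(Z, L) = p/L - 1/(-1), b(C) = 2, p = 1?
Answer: 27/8 ≈ 3.3750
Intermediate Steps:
T(Z, L) = 1 + 1/L (T(Z, L) = 1/L - 1/(-1) = 1/L - 1*(-1) = 1/L + 1 = 1 + 1/L)
T(0*(-2 + 3), b(2))**3 = ((1 + 2)/2)**3 = ((1/2)*3)**3 = (3/2)**3 = 27/8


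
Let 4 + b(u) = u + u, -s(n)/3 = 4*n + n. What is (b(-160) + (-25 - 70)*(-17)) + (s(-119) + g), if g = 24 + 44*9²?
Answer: 6664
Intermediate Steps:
g = 3588 (g = 24 + 44*81 = 24 + 3564 = 3588)
s(n) = -15*n (s(n) = -3*(4*n + n) = -15*n)
b(u) = -4 + 2*u (b(u) = -4 + (u + u) = -4 + 2*u)
(b(-160) + (-25 - 70)*(-17)) + (s(-119) + g) = ((-4 + 2*(-160)) + (-25 - 70)*(-17)) + (-15*(-119) + 3588) = ((-4 - 320) - 95*(-17)) + (1785 + 3588) = (-324 + 1615) + 5373 = 1291 + 5373 = 6664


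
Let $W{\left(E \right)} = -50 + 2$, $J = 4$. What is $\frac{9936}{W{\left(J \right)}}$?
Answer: $-207$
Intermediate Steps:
$W{\left(E \right)} = -48$
$\frac{9936}{W{\left(J \right)}} = \frac{9936}{-48} = 9936 \left(- \frac{1}{48}\right) = -207$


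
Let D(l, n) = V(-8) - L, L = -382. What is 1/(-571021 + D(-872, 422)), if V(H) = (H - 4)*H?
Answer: -1/570543 ≈ -1.7527e-6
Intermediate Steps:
V(H) = H*(-4 + H) (V(H) = (-4 + H)*H = H*(-4 + H))
D(l, n) = 478 (D(l, n) = -8*(-4 - 8) - 1*(-382) = -8*(-12) + 382 = 96 + 382 = 478)
1/(-571021 + D(-872, 422)) = 1/(-571021 + 478) = 1/(-570543) = -1/570543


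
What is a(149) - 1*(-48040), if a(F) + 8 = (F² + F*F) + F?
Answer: 92583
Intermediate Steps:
a(F) = -8 + F + 2*F² (a(F) = -8 + ((F² + F*F) + F) = -8 + ((F² + F²) + F) = -8 + (2*F² + F) = -8 + (F + 2*F²) = -8 + F + 2*F²)
a(149) - 1*(-48040) = (-8 + 149 + 2*149²) - 1*(-48040) = (-8 + 149 + 2*22201) + 48040 = (-8 + 149 + 44402) + 48040 = 44543 + 48040 = 92583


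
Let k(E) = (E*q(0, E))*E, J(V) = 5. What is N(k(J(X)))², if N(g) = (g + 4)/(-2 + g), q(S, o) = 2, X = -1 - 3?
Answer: 81/64 ≈ 1.2656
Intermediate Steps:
X = -4
k(E) = 2*E² (k(E) = (E*2)*E = (2*E)*E = 2*E²)
N(g) = (4 + g)/(-2 + g)
N(k(J(X)))² = ((4 + 2*5²)/(-2 + 2*5²))² = ((4 + 2*25)/(-2 + 2*25))² = ((4 + 50)/(-2 + 50))² = (54/48)² = ((1/48)*54)² = (9/8)² = 81/64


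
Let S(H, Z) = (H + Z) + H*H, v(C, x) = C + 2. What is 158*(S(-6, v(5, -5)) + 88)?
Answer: 19750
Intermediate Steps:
v(C, x) = 2 + C
S(H, Z) = H + Z + H² (S(H, Z) = (H + Z) + H² = H + Z + H²)
158*(S(-6, v(5, -5)) + 88) = 158*((-6 + (2 + 5) + (-6)²) + 88) = 158*((-6 + 7 + 36) + 88) = 158*(37 + 88) = 158*125 = 19750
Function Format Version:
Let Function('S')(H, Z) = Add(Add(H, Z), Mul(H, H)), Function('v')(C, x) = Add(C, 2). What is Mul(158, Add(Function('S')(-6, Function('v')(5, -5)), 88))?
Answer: 19750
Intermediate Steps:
Function('v')(C, x) = Add(2, C)
Function('S')(H, Z) = Add(H, Z, Pow(H, 2)) (Function('S')(H, Z) = Add(Add(H, Z), Pow(H, 2)) = Add(H, Z, Pow(H, 2)))
Mul(158, Add(Function('S')(-6, Function('v')(5, -5)), 88)) = Mul(158, Add(Add(-6, Add(2, 5), Pow(-6, 2)), 88)) = Mul(158, Add(Add(-6, 7, 36), 88)) = Mul(158, Add(37, 88)) = Mul(158, 125) = 19750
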